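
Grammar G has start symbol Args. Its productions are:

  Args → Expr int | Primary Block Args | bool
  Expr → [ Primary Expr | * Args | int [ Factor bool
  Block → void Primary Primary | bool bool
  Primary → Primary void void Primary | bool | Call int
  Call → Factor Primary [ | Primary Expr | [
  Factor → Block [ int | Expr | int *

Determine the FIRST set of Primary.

From Primary → Primary void void Primary: add FIRST(Primary) = { *, [, bool, int, void }.
Primary → bool contributes {bool}.
From Primary → Call int: add FIRST(Call) = { *, [, bool, int, void }.
Union: FIRST(Primary) = { *, [, bool, int, void }.

{ *, [, bool, int, void }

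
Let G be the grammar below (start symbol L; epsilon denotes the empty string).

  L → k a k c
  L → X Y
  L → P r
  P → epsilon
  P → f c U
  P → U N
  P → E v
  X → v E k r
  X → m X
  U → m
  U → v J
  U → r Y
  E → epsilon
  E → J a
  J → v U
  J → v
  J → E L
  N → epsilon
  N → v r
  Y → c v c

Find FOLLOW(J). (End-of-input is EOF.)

In U → v J: J is at the end, add FOLLOW(U) = { a, r, v }.
In E → J a: add FIRST(a) = { a }.
Union: FOLLOW(J) = { a, r, v }.

{ a, r, v }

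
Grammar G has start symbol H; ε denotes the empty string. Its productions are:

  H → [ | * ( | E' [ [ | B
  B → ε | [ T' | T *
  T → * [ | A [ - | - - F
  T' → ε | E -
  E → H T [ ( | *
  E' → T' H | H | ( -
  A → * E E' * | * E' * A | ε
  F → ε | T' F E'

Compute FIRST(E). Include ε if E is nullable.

{ (, *, -, [ }

From E → H T [ (: H nullable, take FIRST(H) ∪ FIRST(T) = { (, *, -, [ }.
E → * contributes {*}.
Union: FIRST(E) = { (, *, -, [ }.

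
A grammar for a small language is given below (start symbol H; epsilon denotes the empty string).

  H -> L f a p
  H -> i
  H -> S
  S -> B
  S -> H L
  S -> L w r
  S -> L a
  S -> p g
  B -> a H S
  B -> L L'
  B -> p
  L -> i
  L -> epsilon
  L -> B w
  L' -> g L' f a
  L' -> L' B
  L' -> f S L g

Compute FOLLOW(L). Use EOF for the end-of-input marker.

{ EOF, a, f, g, i, p, w }

In H -> L f a p: add FIRST(f a p) = { f }.
In S -> H L: L is at the end, add FOLLOW(S) = { EOF, a, f, g, i, p, w }.
In S -> L w r: add FIRST(w r) = { w }.
In S -> L a: add FIRST(a) = { a }.
In B -> L L': add FIRST(L') = { f, g }.
In L' -> f S L g: add FIRST(g) = { g }.
Union: FOLLOW(L) = { EOF, a, f, g, i, p, w }.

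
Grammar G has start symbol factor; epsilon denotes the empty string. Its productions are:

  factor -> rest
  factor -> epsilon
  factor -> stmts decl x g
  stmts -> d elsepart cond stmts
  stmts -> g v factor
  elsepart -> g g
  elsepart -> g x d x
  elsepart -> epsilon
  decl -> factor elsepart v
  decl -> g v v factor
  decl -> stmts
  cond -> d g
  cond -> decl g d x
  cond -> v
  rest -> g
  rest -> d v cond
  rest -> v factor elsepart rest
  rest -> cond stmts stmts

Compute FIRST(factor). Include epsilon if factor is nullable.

From factor -> rest: add FIRST(rest) = { d, g, v }.
factor -> epsilon contributes epsilon.
From factor -> stmts decl x g: add FIRST(stmts) = { d, g }.
Union: FIRST(factor) = { d, g, v, epsilon }.

{ d, g, v, epsilon }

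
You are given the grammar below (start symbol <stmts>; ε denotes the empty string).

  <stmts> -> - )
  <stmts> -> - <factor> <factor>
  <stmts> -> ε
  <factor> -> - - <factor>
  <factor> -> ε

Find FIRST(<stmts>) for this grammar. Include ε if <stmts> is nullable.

<stmts> -> - ) contributes {-}.
<stmts> -> - <factor> <factor> contributes {-}.
<stmts> -> ε contributes ε.
Union: FIRST(<stmts>) = { -, ε }.

{ -, ε }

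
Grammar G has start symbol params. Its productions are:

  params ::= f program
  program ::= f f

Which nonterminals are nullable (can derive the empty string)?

No nonterminal has an empty production or an RHS whose symbols are all nullable.

{ } (none)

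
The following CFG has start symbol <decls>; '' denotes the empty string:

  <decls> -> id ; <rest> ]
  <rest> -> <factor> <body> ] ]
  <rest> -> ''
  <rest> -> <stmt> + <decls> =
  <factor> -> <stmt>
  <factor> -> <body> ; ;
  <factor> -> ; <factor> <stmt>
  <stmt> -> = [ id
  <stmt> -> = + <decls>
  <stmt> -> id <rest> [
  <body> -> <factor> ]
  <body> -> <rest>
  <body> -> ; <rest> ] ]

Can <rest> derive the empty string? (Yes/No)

<rest> has an ''-production, so <rest> ⇒ ''.

Yes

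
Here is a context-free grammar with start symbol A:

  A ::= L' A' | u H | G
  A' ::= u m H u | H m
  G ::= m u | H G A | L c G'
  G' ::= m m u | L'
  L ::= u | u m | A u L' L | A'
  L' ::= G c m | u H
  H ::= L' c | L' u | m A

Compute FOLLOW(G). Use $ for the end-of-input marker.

In A ::= G: G is at the end, add FOLLOW(A) = { $, c, m, u }.
In G ::= H G A: add FIRST(A) = { m, u }.
In L' ::= G c m: add FIRST(c m) = { c }.
Union: FOLLOW(G) = { $, c, m, u }.

{ $, c, m, u }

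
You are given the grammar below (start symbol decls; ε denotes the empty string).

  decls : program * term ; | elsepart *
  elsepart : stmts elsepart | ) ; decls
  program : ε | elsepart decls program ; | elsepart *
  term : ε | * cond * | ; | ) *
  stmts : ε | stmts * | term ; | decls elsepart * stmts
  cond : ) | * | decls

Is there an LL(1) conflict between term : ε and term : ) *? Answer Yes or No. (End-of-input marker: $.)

No

FIRST(ε) = { ε } and FIRST() *) = { ) }.
The first is nullable but FOLLOW(term) = { ; } is disjoint from FIRST of the second.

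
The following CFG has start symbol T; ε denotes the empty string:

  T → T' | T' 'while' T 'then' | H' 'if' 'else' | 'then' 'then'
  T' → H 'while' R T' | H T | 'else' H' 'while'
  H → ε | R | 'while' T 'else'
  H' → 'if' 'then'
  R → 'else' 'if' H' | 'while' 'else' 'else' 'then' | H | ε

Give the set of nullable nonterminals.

{ H, R }

Directly nullable (have an ε-production): H, R.
No other nonterminal has a production whose RHS symbols are all nullable.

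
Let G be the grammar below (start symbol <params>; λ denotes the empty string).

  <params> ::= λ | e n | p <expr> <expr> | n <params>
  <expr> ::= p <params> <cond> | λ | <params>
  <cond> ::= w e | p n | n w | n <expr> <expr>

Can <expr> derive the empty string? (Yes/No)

<expr> has an λ-production, so <expr> ⇒ λ.

Yes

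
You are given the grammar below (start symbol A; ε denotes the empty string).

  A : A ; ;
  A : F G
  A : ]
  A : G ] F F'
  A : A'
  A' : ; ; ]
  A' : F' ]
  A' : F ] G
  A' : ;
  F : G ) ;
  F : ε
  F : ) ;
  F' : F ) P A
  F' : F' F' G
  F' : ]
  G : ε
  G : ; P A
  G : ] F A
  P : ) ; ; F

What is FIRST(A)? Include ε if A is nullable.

{ ), ;, ], ε }

From A : A ; ;: A nullable, take FIRST(A) ∪ {;} = { ), ;, ] }.
From A : F G: F, G nullable, take FIRST(F) ∪ FIRST(G) = { ), ;, ] }; also ε since the whole RHS is nullable.
A : ] contributes {]}.
From A : G ] F F': G nullable, take FIRST(G) ∪ {]} = { ;, ] }.
From A : A': add FIRST(A') = { ), ;, ] }.
Union: FIRST(A) = { ), ;, ], ε }.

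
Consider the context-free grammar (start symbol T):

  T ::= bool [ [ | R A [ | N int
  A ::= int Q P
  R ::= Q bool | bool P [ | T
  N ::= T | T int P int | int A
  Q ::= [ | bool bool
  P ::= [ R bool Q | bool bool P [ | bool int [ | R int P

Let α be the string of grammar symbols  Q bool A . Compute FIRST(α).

{ [, bool }

Add FIRST(Q) = { [, bool }; Q is not nullable, stop.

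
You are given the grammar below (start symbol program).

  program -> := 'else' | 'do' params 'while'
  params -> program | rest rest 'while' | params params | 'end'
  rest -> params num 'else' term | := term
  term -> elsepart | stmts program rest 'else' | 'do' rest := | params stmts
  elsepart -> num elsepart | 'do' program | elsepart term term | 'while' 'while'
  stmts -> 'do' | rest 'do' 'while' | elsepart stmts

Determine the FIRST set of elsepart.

{ 'do', 'while', num }

elsepart -> num elsepart contributes {num}.
elsepart -> 'do' program contributes {'do'}.
From elsepart -> elsepart term term: add FIRST(elsepart) = { 'do', 'while', num }.
elsepart -> 'while' 'while' contributes {'while'}.
Union: FIRST(elsepart) = { 'do', 'while', num }.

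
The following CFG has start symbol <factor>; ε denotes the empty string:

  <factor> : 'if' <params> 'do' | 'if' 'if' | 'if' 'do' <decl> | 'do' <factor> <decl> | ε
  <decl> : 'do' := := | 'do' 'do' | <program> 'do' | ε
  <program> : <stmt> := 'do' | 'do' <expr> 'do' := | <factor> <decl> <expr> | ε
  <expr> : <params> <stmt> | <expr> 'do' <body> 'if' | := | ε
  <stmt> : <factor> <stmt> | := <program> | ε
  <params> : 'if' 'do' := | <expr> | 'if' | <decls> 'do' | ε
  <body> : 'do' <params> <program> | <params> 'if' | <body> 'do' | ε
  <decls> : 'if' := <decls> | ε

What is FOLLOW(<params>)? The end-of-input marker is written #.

In <factor> : 'if' <params> 'do': add FIRST('do') = { 'do' }.
In <expr> : <params> <stmt>: add FIRST(<stmt>)\{ε} = { 'do', 'if', := }.
  Since <stmt> is nullable, also add FOLLOW(<expr>) = { 'do', 'if', := }.
In <body> : 'do' <params> <program>: add FIRST(<program>)\{ε} = { 'do', 'if', := }.
  Since <program> is nullable, also add FOLLOW(<body>) = { 'do', 'if' }.
In <body> : <params> 'if': add FIRST('if') = { 'if' }.
Union: FOLLOW(<params>) = { 'do', 'if', := }.

{ 'do', 'if', := }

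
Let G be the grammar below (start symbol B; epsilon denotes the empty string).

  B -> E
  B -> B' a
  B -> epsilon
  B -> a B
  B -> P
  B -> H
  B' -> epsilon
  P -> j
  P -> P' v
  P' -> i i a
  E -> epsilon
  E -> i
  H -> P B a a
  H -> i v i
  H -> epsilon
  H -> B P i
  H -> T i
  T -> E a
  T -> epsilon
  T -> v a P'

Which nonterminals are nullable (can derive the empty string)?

Directly nullable (have an epsilon-production): B, B', E, H, T.
No other nonterminal has a production whose RHS symbols are all nullable.

{ B, B', E, H, T }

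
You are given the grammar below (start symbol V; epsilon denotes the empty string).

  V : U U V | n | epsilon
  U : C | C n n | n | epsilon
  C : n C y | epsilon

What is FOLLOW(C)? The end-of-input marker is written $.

In U : C: C is at the end, add FOLLOW(U) = { $, n }.
In U : C n n: add FIRST(n n) = { n }.
In C : n C y: add FIRST(y) = { y }.
Union: FOLLOW(C) = { $, n, y }.

{ $, n, y }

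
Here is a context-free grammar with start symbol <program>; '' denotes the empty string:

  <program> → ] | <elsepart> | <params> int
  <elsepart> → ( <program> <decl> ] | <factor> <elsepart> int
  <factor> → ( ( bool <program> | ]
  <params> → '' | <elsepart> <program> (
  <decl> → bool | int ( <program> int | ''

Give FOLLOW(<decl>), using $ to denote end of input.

In <elsepart> → ( <program> <decl> ]: add FIRST(]) = { ] }.
Union: FOLLOW(<decl>) = { ] }.

{ ] }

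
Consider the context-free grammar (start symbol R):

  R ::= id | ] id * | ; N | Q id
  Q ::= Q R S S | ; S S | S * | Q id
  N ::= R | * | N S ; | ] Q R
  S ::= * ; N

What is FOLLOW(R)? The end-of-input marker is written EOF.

{ EOF, *, ;, ], id }

R is the start symbol, so EOF ∈ FOLLOW(R).
In Q ::= Q R S S: add FIRST(S S) = { * }.
In N ::= R: R is at the end, add FOLLOW(N) = { EOF, *, ;, ], id }.
In N ::= ] Q R: R is at the end, add FOLLOW(N) = { EOF, *, ;, ], id }.
Union: FOLLOW(R) = { EOF, *, ;, ], id }.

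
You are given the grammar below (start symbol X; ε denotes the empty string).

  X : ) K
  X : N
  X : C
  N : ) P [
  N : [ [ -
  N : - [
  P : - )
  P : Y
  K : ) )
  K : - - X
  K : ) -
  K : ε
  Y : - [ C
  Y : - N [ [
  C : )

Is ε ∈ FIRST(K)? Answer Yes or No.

K has an ε-production, so K ⇒ ε.

Yes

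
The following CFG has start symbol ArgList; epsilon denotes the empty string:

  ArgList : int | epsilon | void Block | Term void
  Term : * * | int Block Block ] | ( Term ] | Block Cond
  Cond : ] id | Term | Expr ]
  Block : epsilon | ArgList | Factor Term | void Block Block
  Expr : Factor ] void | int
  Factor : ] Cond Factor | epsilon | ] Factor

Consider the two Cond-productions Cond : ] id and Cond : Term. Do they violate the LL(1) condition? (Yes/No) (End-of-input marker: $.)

FIRST(] id) = { ] } and FIRST(Term) = { (, *, ], int, void }.
Both contain ], so the two alternatives are not disjoint — LL(1) conflict.

Yes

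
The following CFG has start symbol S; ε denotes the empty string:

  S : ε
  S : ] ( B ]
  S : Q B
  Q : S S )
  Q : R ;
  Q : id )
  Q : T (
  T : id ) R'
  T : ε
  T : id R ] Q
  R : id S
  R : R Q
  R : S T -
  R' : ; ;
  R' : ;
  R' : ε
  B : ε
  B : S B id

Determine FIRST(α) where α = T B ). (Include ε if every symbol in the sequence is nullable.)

{ (, ), -, ], id }

Add FIRST(T)\{ε} = { id }; T is nullable, continue.
Add FIRST(B)\{ε} = { (, ), -, ], id }; B is nullable, continue.
) is a terminal; add {)} and stop.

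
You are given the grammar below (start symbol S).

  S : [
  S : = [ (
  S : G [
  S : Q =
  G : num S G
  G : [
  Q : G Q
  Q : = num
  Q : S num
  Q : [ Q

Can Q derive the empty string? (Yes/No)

No

No nonterminal in this grammar is nullable.
No production of Q has an RHS whose symbols are all nullable, so Q is not nullable.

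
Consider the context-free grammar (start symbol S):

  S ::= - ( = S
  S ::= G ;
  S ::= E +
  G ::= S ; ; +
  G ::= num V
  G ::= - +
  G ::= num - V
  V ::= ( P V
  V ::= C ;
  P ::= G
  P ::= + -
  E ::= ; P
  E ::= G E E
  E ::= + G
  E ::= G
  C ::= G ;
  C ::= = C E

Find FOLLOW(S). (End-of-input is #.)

S is the start symbol, so # ∈ FOLLOW(S).
In S ::= - ( = S: S is at the end, add FOLLOW(S) = { #, ; }.
In G ::= S ; ; +: add FIRST(; ; +) = { ; }.
Union: FOLLOW(S) = { #, ; }.

{ #, ; }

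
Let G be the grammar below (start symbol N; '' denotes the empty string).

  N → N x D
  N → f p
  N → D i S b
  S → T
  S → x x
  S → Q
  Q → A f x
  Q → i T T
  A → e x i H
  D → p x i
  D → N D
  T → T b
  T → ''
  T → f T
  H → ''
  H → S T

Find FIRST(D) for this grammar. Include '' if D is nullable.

D → p x i contributes {p}.
From D → N D: add FIRST(N) = { f, p }.
Union: FIRST(D) = { f, p }.

{ f, p }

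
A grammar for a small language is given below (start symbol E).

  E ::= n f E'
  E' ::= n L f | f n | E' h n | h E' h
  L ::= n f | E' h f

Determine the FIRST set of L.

L ::= n f contributes {n}.
From L ::= E' h f: add FIRST(E') = { f, h, n }.
Union: FIRST(L) = { f, h, n }.

{ f, h, n }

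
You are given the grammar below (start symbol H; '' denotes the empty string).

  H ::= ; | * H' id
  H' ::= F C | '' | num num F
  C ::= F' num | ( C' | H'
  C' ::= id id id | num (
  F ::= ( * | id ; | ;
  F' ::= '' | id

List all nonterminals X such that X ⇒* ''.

{ C, F', H' }

Directly nullable (have an ''-production): H', F'.
C ::= H' with every symbol nullable, so C is nullable.
No other nonterminal has a production whose RHS symbols are all nullable.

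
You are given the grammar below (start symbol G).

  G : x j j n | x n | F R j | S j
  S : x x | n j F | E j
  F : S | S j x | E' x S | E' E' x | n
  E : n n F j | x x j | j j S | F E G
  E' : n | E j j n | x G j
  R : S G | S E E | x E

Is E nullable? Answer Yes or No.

No

No nonterminal in this grammar is nullable.
No production of E has an RHS whose symbols are all nullable, so E is not nullable.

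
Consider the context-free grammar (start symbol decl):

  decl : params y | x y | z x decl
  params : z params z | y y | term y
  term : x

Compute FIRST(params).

{ x, y, z }

params : z params z contributes {z}.
params : y y contributes {y}.
From params : term y: add FIRST(term) = { x }.
Union: FIRST(params) = { x, y, z }.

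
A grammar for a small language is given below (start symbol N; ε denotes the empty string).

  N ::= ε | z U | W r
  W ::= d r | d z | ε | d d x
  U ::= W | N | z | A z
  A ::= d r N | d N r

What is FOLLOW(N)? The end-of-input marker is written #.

{ #, r, z }

N is the start symbol, so # ∈ FOLLOW(N).
In U ::= N: N is at the end, add FOLLOW(U) = { #, r, z }.
In A ::= d r N: N is at the end, add FOLLOW(A) = { z }.
In A ::= d N r: add FIRST(r) = { r }.
Union: FOLLOW(N) = { #, r, z }.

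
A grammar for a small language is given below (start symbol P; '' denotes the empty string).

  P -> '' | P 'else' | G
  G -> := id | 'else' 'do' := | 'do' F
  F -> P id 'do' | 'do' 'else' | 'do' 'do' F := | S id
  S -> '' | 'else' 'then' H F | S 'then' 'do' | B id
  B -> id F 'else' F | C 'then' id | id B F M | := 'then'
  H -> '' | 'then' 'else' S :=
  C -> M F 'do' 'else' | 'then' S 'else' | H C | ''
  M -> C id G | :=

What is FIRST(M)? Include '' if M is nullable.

From M -> C id G: C nullable, take FIRST(C) ∪ {id} = { 'then', :=, id }.
M -> := contributes {:=}.
Union: FIRST(M) = { 'then', :=, id }.

{ 'then', :=, id }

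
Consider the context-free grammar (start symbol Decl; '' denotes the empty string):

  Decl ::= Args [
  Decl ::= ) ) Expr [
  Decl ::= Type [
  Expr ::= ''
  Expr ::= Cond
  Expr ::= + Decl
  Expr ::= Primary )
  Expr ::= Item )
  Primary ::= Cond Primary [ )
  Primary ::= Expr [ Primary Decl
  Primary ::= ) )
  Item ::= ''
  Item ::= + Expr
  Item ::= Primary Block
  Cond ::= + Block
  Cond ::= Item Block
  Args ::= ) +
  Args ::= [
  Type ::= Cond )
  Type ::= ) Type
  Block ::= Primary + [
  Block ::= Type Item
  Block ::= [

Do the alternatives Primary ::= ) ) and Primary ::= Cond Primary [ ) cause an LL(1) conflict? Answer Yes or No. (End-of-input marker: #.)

FIRST() )) = { ) } and FIRST(Cond Primary [ )) = { ), +, [ }.
Both contain ), so the two alternatives are not disjoint — LL(1) conflict.

Yes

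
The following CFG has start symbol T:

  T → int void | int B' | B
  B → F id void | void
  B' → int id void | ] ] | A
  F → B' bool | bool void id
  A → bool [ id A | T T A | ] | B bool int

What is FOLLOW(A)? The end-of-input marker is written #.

In B' → A: A is at the end, add FOLLOW(B') = { #, ], bool, int, void }.
In A → bool [ id A: A is at the end, add FOLLOW(A) = { #, ], bool, int, void }.
In A → T T A: A is at the end, add FOLLOW(A) = { #, ], bool, int, void }.
Union: FOLLOW(A) = { #, ], bool, int, void }.

{ #, ], bool, int, void }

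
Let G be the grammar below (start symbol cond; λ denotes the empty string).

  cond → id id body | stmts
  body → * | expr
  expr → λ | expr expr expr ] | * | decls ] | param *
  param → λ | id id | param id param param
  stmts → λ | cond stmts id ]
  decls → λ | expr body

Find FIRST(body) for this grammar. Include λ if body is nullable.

body → * contributes {*}.
From body → expr: add FIRST(expr) = { *, ], id, λ } (including λ since expr is nullable).
Union: FIRST(body) = { *, ], id, λ }.

{ *, ], id, λ }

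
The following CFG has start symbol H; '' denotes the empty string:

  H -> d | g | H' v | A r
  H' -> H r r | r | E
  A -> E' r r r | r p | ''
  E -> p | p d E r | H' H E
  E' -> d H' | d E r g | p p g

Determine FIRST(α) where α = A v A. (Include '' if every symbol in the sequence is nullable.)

{ d, p, r, v }

Add FIRST(A)\{''} = { d, p, r }; A is nullable, continue.
v is a terminal; add {v} and stop.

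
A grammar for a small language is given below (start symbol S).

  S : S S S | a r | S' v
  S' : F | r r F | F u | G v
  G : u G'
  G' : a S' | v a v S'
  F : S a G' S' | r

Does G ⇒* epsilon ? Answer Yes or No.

No

No nonterminal in this grammar is nullable.
No production of G has an RHS whose symbols are all nullable, so G is not nullable.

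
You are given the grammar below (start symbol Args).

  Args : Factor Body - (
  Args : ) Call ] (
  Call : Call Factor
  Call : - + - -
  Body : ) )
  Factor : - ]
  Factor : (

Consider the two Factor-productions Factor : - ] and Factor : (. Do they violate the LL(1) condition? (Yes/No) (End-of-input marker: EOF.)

FIRST(- ]) = { - } and FIRST(() = { ( }.
The FIRST sets are disjoint and neither alternative is nullable — no conflict.

No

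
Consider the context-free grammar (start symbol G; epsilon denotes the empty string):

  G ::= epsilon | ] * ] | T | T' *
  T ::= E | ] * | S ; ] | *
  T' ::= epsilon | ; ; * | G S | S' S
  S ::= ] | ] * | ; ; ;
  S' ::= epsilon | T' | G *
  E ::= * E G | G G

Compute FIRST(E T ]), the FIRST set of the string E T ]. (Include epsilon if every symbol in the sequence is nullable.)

{ *, ;, ] }

Add FIRST(E)\{epsilon} = { *, ;, ] }; E is nullable, continue.
Add FIRST(T)\{epsilon} = { *, ;, ] }; T is nullable, continue.
] is a terminal; add {]} and stop.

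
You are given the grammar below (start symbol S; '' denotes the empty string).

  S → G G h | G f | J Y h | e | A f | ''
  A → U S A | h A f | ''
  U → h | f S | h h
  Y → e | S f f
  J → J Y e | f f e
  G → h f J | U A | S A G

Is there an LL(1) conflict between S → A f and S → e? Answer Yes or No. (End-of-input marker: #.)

No

FIRST(A f) = { f, h } and FIRST(e) = { e }.
The FIRST sets are disjoint and neither alternative is nullable — no conflict.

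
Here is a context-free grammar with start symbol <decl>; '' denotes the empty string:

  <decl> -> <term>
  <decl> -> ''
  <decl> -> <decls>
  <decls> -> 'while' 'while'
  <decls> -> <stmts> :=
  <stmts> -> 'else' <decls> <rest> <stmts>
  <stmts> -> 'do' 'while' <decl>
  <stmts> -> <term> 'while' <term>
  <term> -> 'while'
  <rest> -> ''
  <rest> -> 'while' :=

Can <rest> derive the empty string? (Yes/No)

<rest> has an ''-production, so <rest> ⇒ ''.

Yes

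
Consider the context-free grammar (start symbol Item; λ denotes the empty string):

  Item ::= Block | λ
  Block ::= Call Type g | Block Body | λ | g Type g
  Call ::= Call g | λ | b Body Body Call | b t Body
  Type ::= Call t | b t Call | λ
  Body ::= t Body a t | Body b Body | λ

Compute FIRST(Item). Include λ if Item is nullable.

From Item ::= Block: add FIRST(Block) = { b, g, t, λ } (including λ since Block is nullable).
Item ::= λ contributes λ.
Union: FIRST(Item) = { b, g, t, λ }.

{ b, g, t, λ }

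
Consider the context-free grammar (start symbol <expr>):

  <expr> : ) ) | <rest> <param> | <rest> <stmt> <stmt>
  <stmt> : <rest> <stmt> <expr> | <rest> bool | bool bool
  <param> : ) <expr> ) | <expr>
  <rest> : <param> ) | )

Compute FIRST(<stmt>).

From <stmt> : <rest> <stmt> <expr>: add FIRST(<rest>) = { ) }.
From <stmt> : <rest> bool: add FIRST(<rest>) = { ) }.
<stmt> : bool bool contributes {bool}.
Union: FIRST(<stmt>) = { ), bool }.

{ ), bool }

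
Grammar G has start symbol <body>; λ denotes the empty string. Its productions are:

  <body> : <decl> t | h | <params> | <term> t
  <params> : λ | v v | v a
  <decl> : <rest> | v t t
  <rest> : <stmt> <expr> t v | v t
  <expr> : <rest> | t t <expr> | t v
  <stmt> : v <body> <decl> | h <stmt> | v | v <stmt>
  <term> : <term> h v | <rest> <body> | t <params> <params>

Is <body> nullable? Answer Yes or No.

<body> : <params> and each of <params> is nullable, so <body> ⇒* λ.

Yes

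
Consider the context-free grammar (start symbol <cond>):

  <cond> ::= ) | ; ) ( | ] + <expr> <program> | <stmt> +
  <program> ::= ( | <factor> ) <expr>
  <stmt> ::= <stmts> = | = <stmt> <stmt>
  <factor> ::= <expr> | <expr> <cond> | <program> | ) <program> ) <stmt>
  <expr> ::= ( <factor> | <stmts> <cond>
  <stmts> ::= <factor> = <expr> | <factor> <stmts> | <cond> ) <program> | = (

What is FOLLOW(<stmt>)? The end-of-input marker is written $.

{ $, (, ), +, ;, =, ] }

In <cond> ::= <stmt> +: add FIRST(+) = { + }.
In <stmt> ::= = <stmt> <stmt>: add FIRST(<stmt>) = { (, ), ;, =, ] }.
In <stmt> ::= = <stmt> <stmt>: <stmt> is at the end, add FOLLOW(<stmt>) = { $, (, ), +, ;, =, ] }.
In <factor> ::= ) <program> ) <stmt>: <stmt> is at the end, add FOLLOW(<factor>) = { $, (, ), ;, =, ] }.
Union: FOLLOW(<stmt>) = { $, (, ), +, ;, =, ] }.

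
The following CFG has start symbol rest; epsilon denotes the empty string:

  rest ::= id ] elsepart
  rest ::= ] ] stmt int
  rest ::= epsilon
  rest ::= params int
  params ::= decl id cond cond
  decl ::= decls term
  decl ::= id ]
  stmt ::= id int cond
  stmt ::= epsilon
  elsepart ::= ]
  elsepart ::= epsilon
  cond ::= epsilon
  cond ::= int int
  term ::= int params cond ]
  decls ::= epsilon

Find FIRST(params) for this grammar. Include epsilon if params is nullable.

From params ::= decl id cond cond: add FIRST(decl) = { id, int }.
Union: FIRST(params) = { id, int }.

{ id, int }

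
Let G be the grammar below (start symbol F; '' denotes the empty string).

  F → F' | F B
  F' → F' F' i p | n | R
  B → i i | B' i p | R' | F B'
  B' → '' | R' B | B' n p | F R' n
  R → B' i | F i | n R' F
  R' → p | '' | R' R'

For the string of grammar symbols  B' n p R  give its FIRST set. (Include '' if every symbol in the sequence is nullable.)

Add FIRST(B')\{''} = { i, n, p }; B' is nullable, continue.
n is a terminal; add {n} and stop.

{ i, n, p }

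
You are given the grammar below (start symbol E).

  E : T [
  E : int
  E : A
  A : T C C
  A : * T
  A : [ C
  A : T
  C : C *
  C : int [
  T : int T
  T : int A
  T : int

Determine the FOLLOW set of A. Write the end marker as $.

In E : A: A is at the end, add FOLLOW(E) = { $ }.
In T : int A: A is at the end, add FOLLOW(T) = { $, [, int }.
Union: FOLLOW(A) = { $, [, int }.

{ $, [, int }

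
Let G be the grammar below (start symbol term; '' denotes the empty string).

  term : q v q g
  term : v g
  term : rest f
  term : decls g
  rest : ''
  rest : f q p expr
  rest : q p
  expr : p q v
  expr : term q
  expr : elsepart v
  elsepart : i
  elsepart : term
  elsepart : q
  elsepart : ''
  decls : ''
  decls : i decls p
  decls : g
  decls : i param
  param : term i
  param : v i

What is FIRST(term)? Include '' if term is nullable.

term : q v q g contributes {q}.
term : v g contributes {v}.
From term : rest f: rest nullable, take FIRST(rest) ∪ {f} = { f, q }.
From term : decls g: decls nullable, take FIRST(decls) ∪ {g} = { g, i }.
Union: FIRST(term) = { f, g, i, q, v }.

{ f, g, i, q, v }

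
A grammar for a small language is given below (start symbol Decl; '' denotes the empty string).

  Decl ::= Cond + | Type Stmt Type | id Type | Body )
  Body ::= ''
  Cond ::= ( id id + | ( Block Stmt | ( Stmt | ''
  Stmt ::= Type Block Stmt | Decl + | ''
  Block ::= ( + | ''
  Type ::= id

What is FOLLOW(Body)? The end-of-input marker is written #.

{ ) }

In Decl ::= Body ): add FIRST()) = { ) }.
Union: FOLLOW(Body) = { ) }.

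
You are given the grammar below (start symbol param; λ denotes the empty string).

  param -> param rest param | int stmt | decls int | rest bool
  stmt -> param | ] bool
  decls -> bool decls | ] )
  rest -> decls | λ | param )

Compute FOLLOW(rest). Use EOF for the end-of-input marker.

{ ], bool, int }

In param -> param rest param: add FIRST(param) = { ], bool, int }.
In param -> rest bool: add FIRST(bool) = { bool }.
Union: FOLLOW(rest) = { ], bool, int }.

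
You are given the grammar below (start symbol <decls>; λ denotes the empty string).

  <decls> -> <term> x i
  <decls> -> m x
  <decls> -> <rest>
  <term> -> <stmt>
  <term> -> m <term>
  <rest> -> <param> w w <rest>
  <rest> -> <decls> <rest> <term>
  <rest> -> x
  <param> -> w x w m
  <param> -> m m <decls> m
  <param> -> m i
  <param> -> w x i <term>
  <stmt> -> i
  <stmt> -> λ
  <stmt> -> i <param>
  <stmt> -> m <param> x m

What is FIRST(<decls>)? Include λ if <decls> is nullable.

From <decls> -> <term> x i: <term> nullable, take FIRST(<term>) ∪ {x} = { i, m, x }.
<decls> -> m x contributes {m}.
From <decls> -> <rest>: add FIRST(<rest>) = { i, m, w, x }.
Union: FIRST(<decls>) = { i, m, w, x }.

{ i, m, w, x }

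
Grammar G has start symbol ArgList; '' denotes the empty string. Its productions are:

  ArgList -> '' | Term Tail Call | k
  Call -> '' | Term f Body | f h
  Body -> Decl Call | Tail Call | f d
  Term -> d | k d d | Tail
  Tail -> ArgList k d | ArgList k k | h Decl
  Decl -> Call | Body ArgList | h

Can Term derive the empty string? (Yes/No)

No

Nullable nonterminals: ArgList, Body, Call, Decl.
No production of Term has an RHS whose symbols are all nullable, so Term is not nullable.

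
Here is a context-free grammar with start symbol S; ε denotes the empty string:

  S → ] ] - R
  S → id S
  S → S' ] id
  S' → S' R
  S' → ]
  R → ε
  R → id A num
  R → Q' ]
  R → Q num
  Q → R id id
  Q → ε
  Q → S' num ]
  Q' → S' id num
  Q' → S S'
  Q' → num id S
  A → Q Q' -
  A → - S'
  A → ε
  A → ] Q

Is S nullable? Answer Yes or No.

Nullable nonterminals: A, Q, R.
No production of S has an RHS whose symbols are all nullable, so S is not nullable.

No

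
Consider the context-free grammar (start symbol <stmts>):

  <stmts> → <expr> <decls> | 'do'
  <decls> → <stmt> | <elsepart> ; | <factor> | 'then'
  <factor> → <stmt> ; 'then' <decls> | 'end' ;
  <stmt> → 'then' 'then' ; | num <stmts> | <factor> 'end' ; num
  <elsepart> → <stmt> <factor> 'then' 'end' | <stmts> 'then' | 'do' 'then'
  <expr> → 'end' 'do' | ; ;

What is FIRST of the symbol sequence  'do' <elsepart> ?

{ 'do' }

'do' is a terminal; add {'do'} and stop.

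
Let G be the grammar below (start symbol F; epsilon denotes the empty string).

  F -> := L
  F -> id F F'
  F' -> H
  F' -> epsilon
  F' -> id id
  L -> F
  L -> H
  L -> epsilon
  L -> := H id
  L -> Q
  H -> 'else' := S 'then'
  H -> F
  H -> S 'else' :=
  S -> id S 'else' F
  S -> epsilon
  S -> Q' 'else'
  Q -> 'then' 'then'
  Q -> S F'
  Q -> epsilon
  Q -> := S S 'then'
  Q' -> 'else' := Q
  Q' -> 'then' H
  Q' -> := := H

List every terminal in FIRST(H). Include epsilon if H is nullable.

{ 'else', 'then', :=, id }

H -> 'else' := S 'then' contributes {'else'}.
From H -> F: add FIRST(F) = { :=, id }.
From H -> S 'else' :=: S nullable, take FIRST(S) ∪ {'else'} = { 'else', 'then', :=, id }.
Union: FIRST(H) = { 'else', 'then', :=, id }.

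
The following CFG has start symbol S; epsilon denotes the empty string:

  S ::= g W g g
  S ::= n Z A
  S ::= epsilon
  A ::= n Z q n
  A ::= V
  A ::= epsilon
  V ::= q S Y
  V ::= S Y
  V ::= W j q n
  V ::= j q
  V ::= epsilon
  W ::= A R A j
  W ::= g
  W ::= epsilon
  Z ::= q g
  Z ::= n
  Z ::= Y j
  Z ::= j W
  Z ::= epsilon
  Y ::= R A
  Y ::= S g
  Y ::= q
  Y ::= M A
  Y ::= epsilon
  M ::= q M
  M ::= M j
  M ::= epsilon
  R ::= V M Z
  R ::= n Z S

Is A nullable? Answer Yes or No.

Yes

A has an epsilon-production, so A ⇒ epsilon.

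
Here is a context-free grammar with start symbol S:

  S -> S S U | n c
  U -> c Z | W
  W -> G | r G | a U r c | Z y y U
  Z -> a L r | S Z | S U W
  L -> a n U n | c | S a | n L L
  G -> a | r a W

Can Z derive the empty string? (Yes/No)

No nonterminal in this grammar is nullable.
No production of Z has an RHS whose symbols are all nullable, so Z is not nullable.

No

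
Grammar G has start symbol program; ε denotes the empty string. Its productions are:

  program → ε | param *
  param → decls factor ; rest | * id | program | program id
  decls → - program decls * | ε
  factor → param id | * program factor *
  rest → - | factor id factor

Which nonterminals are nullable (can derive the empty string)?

{ decls, param, program }

Directly nullable (have an ε-production): program, decls.
param → program with every symbol nullable, so param is nullable.
No other nonterminal has a production whose RHS symbols are all nullable.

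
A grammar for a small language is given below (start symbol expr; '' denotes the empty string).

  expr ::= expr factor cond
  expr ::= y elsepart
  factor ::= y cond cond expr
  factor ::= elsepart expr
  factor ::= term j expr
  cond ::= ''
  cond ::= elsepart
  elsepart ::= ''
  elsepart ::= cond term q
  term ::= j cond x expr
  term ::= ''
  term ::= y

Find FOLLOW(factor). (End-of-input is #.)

In expr ::= expr factor cond: add FIRST(cond)\{''} = { j, q, y }.
  Since cond is nullable, also add FOLLOW(expr) = { #, j, q, y }.
Union: FOLLOW(factor) = { #, j, q, y }.

{ #, j, q, y }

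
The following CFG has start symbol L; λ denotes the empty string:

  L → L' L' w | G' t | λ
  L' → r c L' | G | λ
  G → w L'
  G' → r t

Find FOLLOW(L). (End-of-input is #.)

{ # }

L is the start symbol, so # ∈ FOLLOW(L).
Union: FOLLOW(L) = { # }.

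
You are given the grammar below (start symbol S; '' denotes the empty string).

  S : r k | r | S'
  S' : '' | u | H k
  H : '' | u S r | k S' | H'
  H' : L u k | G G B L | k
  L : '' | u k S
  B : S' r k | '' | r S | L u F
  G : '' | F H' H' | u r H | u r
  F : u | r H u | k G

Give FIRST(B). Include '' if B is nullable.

{ k, r, u, '' }

From B : S' r k: S' nullable, take FIRST(S') ∪ {r} = { k, r, u }.
B : '' contributes ''.
B : r S contributes {r}.
From B : L u F: L nullable, take FIRST(L) ∪ {u} = { u }.
Union: FIRST(B) = { k, r, u, '' }.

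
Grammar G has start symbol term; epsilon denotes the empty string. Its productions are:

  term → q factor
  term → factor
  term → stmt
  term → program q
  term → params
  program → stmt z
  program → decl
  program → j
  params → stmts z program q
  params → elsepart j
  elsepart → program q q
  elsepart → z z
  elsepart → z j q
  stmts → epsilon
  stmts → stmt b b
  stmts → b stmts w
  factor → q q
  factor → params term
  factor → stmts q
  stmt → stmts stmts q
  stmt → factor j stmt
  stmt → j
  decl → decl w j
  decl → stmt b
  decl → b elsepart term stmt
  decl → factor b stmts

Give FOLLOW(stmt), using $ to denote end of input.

In term → stmt: stmt is at the end, add FOLLOW(term) = { $, b, j, q, z }.
In program → stmt z: add FIRST(z) = { z }.
In stmts → stmt b b: add FIRST(b b) = { b }.
In stmt → factor j stmt: stmt is at the end, add FOLLOW(stmt) = { $, b, j, q, w, z }.
In decl → stmt b: add FIRST(b) = { b }.
In decl → b elsepart term stmt: stmt is at the end, add FOLLOW(decl) = { q, w }.
Union: FOLLOW(stmt) = { $, b, j, q, w, z }.

{ $, b, j, q, w, z }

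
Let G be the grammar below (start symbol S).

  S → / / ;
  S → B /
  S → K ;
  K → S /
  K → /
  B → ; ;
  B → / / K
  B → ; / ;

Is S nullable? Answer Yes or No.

No

No nonterminal in this grammar is nullable.
No production of S has an RHS whose symbols are all nullable, so S is not nullable.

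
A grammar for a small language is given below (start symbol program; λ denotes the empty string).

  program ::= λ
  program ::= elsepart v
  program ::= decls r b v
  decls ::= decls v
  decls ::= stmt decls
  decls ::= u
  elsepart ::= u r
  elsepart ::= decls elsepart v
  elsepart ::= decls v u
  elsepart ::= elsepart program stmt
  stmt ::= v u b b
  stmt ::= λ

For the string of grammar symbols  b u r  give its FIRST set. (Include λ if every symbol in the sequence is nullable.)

{ b }

b is a terminal; add {b} and stop.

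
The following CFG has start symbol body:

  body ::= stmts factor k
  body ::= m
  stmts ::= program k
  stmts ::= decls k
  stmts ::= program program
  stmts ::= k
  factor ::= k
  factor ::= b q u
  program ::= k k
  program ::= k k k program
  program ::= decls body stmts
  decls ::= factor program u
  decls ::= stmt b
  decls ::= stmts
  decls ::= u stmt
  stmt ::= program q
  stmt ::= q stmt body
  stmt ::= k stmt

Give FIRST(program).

program ::= k k contributes {k}.
program ::= k k k program contributes {k}.
From program ::= decls body stmts: add FIRST(decls) = { b, k, q, u }.
Union: FIRST(program) = { b, k, q, u }.

{ b, k, q, u }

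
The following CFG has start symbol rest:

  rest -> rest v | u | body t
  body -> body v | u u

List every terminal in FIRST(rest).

{ u }

From rest -> rest v: add FIRST(rest) = { u }.
rest -> u contributes {u}.
From rest -> body t: add FIRST(body) = { u }.
Union: FIRST(rest) = { u }.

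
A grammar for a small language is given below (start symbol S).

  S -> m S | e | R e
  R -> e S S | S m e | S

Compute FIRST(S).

{ e, m }

S -> m S contributes {m}.
S -> e contributes {e}.
From S -> R e: add FIRST(R) = { e, m }.
Union: FIRST(S) = { e, m }.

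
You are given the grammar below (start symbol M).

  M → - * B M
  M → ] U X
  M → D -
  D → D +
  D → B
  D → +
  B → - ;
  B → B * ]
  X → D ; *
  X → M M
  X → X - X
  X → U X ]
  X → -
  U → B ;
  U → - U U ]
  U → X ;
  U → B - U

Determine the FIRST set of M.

{ +, -, ] }

M → - * B M contributes {-}.
M → ] U X contributes {]}.
From M → D -: add FIRST(D) = { +, - }.
Union: FIRST(M) = { +, -, ] }.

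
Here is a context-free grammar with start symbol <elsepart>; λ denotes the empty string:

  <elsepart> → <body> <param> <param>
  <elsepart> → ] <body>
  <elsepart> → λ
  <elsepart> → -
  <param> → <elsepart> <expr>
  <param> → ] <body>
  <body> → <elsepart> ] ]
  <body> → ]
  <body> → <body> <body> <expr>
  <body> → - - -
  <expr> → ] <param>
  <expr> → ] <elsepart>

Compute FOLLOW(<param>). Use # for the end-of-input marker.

In <elsepart> → <body> <param> <param>: add FIRST(<param>) = { -, ] }.
In <elsepart> → <body> <param> <param>: <param> is at the end, add FOLLOW(<elsepart>) = { #, -, ] }.
In <expr> → ] <param>: <param> is at the end, add FOLLOW(<expr>) = { #, -, ] }.
Union: FOLLOW(<param>) = { #, -, ] }.

{ #, -, ] }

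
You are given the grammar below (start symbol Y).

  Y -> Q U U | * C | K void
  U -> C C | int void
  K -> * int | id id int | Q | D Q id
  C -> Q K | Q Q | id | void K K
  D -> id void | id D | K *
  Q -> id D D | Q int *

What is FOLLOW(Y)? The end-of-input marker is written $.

Y is the start symbol, so $ ∈ FOLLOW(Y).
Union: FOLLOW(Y) = { $ }.

{ $ }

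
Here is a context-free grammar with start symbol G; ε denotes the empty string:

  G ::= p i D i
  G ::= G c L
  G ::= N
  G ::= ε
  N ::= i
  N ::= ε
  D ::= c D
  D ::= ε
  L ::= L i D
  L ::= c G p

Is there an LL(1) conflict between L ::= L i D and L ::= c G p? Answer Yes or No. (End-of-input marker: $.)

Yes

FIRST(L i D) = { c } and FIRST(c G p) = { c }.
Both contain c, so the two alternatives are not disjoint — LL(1) conflict.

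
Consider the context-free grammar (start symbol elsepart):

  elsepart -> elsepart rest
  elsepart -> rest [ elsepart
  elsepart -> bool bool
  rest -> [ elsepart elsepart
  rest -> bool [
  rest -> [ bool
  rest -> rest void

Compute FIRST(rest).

rest -> [ elsepart elsepart contributes {[}.
rest -> bool [ contributes {bool}.
rest -> [ bool contributes {[}.
From rest -> rest void: add FIRST(rest) = { [, bool }.
Union: FIRST(rest) = { [, bool }.

{ [, bool }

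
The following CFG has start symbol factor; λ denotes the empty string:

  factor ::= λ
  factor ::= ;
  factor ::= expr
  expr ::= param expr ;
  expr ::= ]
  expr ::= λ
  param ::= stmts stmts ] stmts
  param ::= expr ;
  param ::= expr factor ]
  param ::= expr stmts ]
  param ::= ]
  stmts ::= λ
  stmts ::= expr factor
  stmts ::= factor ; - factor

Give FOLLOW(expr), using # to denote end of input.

In factor ::= expr: expr is at the end, add FOLLOW(factor) = { #, ;, ] }.
In expr ::= param expr ;: add FIRST(;) = { ; }.
In param ::= expr ;: add FIRST(;) = { ; }.
In param ::= expr factor ]: add FIRST(factor ]) = { ;, ] }.
In param ::= expr stmts ]: add FIRST(stmts ]) = { ;, ] }.
In stmts ::= expr factor: add FIRST(factor)\{λ} = { ;, ] }.
  Since factor is nullable, also add FOLLOW(stmts) = { ;, ] }.
Union: FOLLOW(expr) = { #, ;, ] }.

{ #, ;, ] }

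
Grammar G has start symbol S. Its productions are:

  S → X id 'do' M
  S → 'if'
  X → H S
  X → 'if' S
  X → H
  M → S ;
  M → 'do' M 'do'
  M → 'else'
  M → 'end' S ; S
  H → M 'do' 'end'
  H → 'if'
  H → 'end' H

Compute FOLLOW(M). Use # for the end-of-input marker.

In S → X id 'do' M: M is at the end, add FOLLOW(S) = { #, 'do', ;, id }.
In M → 'do' M 'do': add FIRST('do') = { 'do' }.
In H → M 'do' 'end': add FIRST('do' 'end') = { 'do' }.
Union: FOLLOW(M) = { #, 'do', ;, id }.

{ #, 'do', ;, id }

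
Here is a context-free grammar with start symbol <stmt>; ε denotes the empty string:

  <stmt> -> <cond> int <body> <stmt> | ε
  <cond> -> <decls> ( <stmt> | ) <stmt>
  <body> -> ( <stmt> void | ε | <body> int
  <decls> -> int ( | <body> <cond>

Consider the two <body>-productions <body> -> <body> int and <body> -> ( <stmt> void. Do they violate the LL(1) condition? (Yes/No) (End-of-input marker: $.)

FIRST(<body> int) = { (, int } and FIRST(( <stmt> void) = { ( }.
Both contain (, so the two alternatives are not disjoint — LL(1) conflict.

Yes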